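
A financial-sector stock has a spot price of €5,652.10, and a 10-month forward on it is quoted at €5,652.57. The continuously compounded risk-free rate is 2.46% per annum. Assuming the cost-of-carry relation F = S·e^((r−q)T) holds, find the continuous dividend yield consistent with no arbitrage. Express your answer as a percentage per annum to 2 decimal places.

2.45%

From F = S·e^((r−q)T): (r − q) = ln(F/S)/T
ln(5652.57/5652.10) = ln(1.000083) = 0.000083
(r − q) = 0.000083 / (10/12) = 0.000100
q = r − ln(F/S)/T = 0.0246 − 0.000100 = 0.024500
q = 2.45%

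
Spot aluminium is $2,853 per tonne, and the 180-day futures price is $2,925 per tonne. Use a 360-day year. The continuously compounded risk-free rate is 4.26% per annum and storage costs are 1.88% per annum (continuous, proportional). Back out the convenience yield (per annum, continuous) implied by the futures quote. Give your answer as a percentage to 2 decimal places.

F = S·e^((r+u−y)T) ⇒ (r+u−y) = ln(F/S)/T
ln(2925/2853) = 0.024923; /T ⇒ 0.049846
y = r + u − ln(F/S)/T = 0.0426 + 0.0188 − 0.049846 = 0.011554
y = 1.16%

1.16%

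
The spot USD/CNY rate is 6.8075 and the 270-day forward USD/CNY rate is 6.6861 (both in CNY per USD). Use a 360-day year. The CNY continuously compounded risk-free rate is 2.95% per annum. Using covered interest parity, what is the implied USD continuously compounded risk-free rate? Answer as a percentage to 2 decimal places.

F = S·e^((r_CNY − r_USD)T) ⇒ r_USD = r_CNY − ln(F/S)/T
ln(6.6861/6.8075) = -0.017994; /(270/360) = -0.023992
r_USD = 0.0295 + 0.023992 = 0.053492
r_USD = 5.35%

5.35%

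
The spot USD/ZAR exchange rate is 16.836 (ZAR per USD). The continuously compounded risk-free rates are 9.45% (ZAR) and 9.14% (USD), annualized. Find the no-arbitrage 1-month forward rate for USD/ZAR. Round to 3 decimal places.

F = S·e^((r_ZAR − r_USD)T) = 16.836 · e^((0.0945 − 0.0914) × 1/12)
= 16.836 · e^0.000258 = 16.836 × 1.000258
F = 16.840 ZAR per USD

16.840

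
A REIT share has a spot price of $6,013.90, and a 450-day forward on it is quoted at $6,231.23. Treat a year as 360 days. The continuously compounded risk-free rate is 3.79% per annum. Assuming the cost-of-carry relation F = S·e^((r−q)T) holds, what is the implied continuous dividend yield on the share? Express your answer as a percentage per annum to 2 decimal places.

0.95%

From F = S·e^((r−q)T): (r − q) = ln(F/S)/T
ln(6231.23/6013.90) = ln(1.036138) = 0.035500
(r − q) = 0.035500 / (450/360) = 0.028400
q = r − ln(F/S)/T = 0.0379 − 0.028400 = 0.009500
q = 0.95%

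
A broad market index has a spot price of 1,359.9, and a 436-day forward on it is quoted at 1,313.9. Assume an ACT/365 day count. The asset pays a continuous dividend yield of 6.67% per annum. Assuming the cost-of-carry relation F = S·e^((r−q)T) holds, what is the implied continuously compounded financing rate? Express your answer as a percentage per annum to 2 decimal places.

3.79%

From F = S·e^((r−q)T): (r − q) = ln(F/S)/T
ln(1313.9/1359.9) = ln(0.966174) = -0.034411
(r − q) = -0.034411 / (436/365) = -0.028807
r = ln(F/S)/T + q = -0.028807 + 0.0667 = 0.037893
r = 3.79%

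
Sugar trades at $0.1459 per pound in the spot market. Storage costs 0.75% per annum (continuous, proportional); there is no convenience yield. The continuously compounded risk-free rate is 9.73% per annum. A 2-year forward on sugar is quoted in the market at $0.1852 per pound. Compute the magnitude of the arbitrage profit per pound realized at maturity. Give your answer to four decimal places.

Fair forward: F* = S·e^(carry·T), with carry = (r + u) = 0.0973 + 0.0075 = 0.1048
F* = 0.1459 · e^(0.1048 × 2) = 0.1459 · e^0.209600 = 0.1459 × 1.233185 = $0.1799
Market $0.1852 > fair $0.1799: forward overpriced → cash-and-carry (buy spot, short the forward).
At maturity, profit = |F_mkt − F*| = |0.1852 − 0.1799| = $0.0053 per pound

$0.0053 per pound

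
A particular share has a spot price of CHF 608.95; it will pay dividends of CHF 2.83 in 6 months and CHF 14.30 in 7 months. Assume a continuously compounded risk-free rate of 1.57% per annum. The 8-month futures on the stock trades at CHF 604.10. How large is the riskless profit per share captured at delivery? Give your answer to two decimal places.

PV(dividends) I = 2.83·e^(−0.0157·6/12) + 14.30·e^(−0.0157·7/12) = 16.9775
Fair futures F* = (S − I)·e^(rT) = (608.95 − 16.9775)·e^0.010467 = 591.9725 × 1.010522 = 598.2012
Market CHF 604.10 > fair 598.2012: forward overpriced → cash-and-carry (borrow at r, buy the stock and collect the dividends, short the forward).
Profit at T = |F_mkt − F*| = |604.10 − 598.2012| = CHF 5.90 per share

CHF 5.90 per share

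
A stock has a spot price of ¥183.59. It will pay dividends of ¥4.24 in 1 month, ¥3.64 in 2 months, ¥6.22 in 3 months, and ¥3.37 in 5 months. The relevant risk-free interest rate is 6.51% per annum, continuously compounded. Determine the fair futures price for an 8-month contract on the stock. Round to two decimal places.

PV(dividends) I = 4.24·e^(−0.0651·1/12) + 3.64·e^(−0.0651·2/12) + 6.22·e^(−0.0651·3/12) + 3.37·e^(−0.0651·5/12)
I = 4.2171 + 3.6007 + 6.1196 + 3.2798 = 17.2172
F = (S − I)·e^(rT) = (183.59 − 17.2172) · e^(0.0651·8/12)
= 166.3728 · e^0.043400 = 166.3728 × 1.044356 = ¥173.75

¥173.75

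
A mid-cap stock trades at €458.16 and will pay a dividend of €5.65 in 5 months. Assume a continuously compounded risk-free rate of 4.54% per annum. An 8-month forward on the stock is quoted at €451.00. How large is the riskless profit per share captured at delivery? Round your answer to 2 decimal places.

€15.52 per share

PV(dividends) I = 5.65·e^(−0.0454·5/12) = 5.5441
Fair forward F* = (S − I)·e^(rT) = (458.16 − 5.5441)·e^0.030267 = 452.6159 × 1.030730 = 466.5248
Market €451.00 < fair 466.5248: forward underpriced → reverse cash-and-carry (short the stock, invest proceeds at r, pay the dividends, go long the forward).
Profit at T = |F_mkt − F*| = |451.00 − 466.5248| = €15.52 per share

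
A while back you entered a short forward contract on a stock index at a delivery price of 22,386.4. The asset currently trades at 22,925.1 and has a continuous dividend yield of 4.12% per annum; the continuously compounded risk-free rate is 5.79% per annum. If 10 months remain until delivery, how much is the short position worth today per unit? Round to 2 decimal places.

Current fair forward for the remaining 10 months: F = S·e^((r − q)·T), (r − q) = 0.0579 − 0.0412 = 0.0167
F = 22925.1 · e^(0.0167 × 10/12) = 22925.1 × 1.01401395 = 23246.3712
Value of long forward = (F − K)·e^(−rT) = (23246.3712 − 22386.4) · e^(−0.0579·10/12)
= 859.9712 × 0.95289553 = 819.46
Short position value = −(long value) = -819.46

-819.46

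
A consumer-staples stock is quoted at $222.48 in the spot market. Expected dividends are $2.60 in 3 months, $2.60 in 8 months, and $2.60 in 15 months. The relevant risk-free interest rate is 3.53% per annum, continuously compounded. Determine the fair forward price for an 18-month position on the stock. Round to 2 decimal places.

PV(dividends) I = 2.60·e^(−0.0353·3/12) + 2.60·e^(−0.0353·8/12) + 2.60·e^(−0.0353·15/12)
I = 2.5772 + 2.5395 + 2.4878 = 7.6045
F = (S − I)·e^(rT) = (222.48 − 7.6045) · e^(0.0353·18/12)
= 214.8755 · e^0.052950 = 214.8755 × 1.054377 = $226.56

$226.56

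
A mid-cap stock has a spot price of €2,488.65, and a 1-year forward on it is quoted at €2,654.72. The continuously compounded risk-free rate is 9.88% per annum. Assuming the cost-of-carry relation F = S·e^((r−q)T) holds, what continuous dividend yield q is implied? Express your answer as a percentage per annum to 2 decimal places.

From F = S·e^((r−q)T): (r − q) = ln(F/S)/T
ln(2654.72/2488.65) = ln(1.066731) = 0.064599
(r − q) = 0.064599 / (1) = 0.064599
q = r − ln(F/S)/T = 0.0988 − 0.064599 = 0.034201
q = 3.42%

3.42%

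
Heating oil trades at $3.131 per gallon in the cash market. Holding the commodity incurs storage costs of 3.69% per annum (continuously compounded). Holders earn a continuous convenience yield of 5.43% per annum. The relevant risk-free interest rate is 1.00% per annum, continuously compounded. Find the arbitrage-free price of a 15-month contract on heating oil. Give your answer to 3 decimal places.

$3.102 per gallon

Net carry = r + u − y = 0.0100 + 0.0369 − 0.0543 = -0.0074
F = S·e^((r+u−y)T) = 3.131 · e^(-0.0074 × 15/12) = 3.131 · e^-0.009250
= 3.131 × 0.990793 = $3.102 per gallon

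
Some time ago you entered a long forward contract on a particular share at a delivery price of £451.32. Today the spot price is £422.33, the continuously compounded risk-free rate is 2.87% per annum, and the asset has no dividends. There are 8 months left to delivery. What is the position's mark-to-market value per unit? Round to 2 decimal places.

Current fair forward for the remaining 8 months: F = S·e^(r·T), r = 0.0287
F = 422.33 · e^(0.0287 × 8/12) = 422.33 × 1.019318 = 430.4886
Value of long forward = (F − K)·e^(−rT) = (430.4886 − 451.32) · e^(−0.0287·8/12)
= -20.8314 × 0.981049 = -20.44

-£20.44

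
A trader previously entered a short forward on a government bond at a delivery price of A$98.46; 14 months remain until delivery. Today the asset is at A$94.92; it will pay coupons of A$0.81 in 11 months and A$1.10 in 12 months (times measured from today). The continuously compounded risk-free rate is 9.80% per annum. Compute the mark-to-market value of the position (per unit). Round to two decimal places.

PV(remaining coupons) I = 0.81·e^(−0.0980·11/12) + 1.10·e^(−0.0980·12/12) = 1.7377
Current forward F = (S − I)·e^(rT) = (94.92 − 1.7377)·e^(0.0980·14/12) = 93.1823 × 1.121126 = 104.4691
Value (long) = (F − K)·e^(−rT) = (104.4691 − 98.46) × 0.891961 = 5.3599
Short position value = −(long value) = -A$5.36

-A$5.36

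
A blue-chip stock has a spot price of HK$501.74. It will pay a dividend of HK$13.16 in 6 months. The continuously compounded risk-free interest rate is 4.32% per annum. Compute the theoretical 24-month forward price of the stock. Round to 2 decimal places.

PV(dividends) I = 13.16·e^(−0.0432·6/12)
I = 12.8788
F = (S − I)·e^(rT) = (501.74 − 12.8788) · e^(0.0432·24/12)
= 488.8612 · e^0.086400 = 488.8612 × 1.090242 = HK$532.98

HK$532.98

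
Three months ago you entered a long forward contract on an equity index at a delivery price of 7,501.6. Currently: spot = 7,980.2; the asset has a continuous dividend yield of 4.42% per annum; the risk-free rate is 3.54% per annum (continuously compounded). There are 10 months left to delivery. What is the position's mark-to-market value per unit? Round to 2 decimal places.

408.08

Current fair forward for the remaining 10 months: F = S·e^((r − q)·T), (r − q) = 0.0354 − 0.0442 = -0.0088
F = 7980.2 · e^(-0.0088 × 10/12) = 7980.2 × 0.99269349 = 7921.8926
Value of long forward = (F − K)·e^(−rT) = (7921.8926 − 7501.6) · e^(−0.0354·10/12)
= 420.2926 × 0.97093088 = 408.08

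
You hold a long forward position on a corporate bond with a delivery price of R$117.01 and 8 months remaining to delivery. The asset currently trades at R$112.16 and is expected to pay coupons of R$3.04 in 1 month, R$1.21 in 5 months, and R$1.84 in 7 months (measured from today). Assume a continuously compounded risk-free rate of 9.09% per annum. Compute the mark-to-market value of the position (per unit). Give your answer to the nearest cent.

-R$3.90

PV(remaining coupons) I = 3.04·e^(−0.0909·1/12) + 1.21·e^(−0.0909·5/12) + 1.84·e^(−0.0909·7/12) = 5.9271
Current forward F = (S − I)·e^(rT) = (112.16 − 5.9271)·e^(0.0909·8/12) = 106.2329 × 1.062474 = 112.8697
Value (long) = (F − K)·e^(−rT) = (112.8697 − 117.01) × 0.941200 = -3.8969
Value = -R$3.90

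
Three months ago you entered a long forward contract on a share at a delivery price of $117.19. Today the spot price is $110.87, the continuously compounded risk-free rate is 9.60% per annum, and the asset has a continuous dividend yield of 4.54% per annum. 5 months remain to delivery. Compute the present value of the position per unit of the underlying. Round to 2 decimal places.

-$3.80

Current fair forward for the remaining 5 months: F = S·e^((r − q)·T), (r − q) = 0.0960 − 0.0454 = 0.0506
F = 110.87 · e^(0.0506 × 5/12) = 110.87 × 1.021307 = 113.2323
Value of long forward = (F − K)·e^(−rT) = (113.2323 − 117.19) · e^(−0.0960·5/12)
= -3.9577 × 0.960789 = -3.80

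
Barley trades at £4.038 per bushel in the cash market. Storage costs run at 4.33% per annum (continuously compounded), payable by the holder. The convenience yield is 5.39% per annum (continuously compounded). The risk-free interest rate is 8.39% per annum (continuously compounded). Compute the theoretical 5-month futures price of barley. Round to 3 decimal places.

£4.163 per bushel

Net carry = r + u − y = 0.0839 + 0.0433 − 0.0539 = 0.0733
F = S·e^((r+u−y)T) = 4.038 · e^(0.0733 × 5/12) = 4.038 · e^0.030542
= 4.038 × 1.031013 = £4.163 per bushel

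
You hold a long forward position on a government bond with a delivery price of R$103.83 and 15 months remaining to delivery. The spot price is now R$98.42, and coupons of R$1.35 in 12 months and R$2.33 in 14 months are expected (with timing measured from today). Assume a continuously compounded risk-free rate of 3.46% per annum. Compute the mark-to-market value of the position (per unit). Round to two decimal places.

-R$4.56

PV(remaining coupons) I = 1.35·e^(−0.0346·12/12) + 2.33·e^(−0.0346·14/12) = 3.5419
Current forward F = (S − I)·e^(rT) = (98.42 − 3.5419)·e^(0.0346·15/12) = 94.8781 × 1.044199 = 99.0716
Value (long) = (F − K)·e^(−rT) = (99.0716 − 103.83) × 0.957672 = -4.5570
Value = -R$4.56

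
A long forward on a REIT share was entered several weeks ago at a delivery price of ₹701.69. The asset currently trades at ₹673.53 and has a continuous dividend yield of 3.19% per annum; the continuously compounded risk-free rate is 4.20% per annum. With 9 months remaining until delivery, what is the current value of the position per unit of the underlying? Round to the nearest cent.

-₹22.32

Current fair forward for the remaining 9 months: F = S·e^((r − q)·T), (r − q) = 0.0420 − 0.0319 = 0.0101
F = 673.53 · e^(0.0101 × 9/12) = 673.53 × 1.007604 = 678.6515
Value of long forward = (F − K)·e^(−rT) = (678.6515 − 701.69) · e^(−0.0420·9/12)
= -23.0385 × 0.968991 = -22.32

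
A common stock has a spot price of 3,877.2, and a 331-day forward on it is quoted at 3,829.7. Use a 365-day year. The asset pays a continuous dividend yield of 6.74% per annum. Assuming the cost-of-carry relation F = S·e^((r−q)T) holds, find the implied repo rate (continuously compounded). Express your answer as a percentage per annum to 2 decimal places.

From F = S·e^((r−q)T): (r − q) = ln(F/S)/T
ln(3829.7/3877.2) = ln(0.987749) = -0.012327
(r − q) = -0.012327 / (331/365) = -0.013593
r = ln(F/S)/T + q = -0.013593 + 0.0674 = 0.053807
r = 5.38%

5.38%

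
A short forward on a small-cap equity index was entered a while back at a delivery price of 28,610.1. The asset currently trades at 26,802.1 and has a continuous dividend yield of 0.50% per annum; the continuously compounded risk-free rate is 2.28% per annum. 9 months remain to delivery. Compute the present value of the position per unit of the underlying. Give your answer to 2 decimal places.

1423.25

Current fair forward for the remaining 9 months: F = S·e^((r − q)·T), (r − q) = 0.0228 − 0.0050 = 0.0178
F = 26802.1 · e^(0.0178 × 9/12) = 26802.1 × 1.01343951 = 27162.3071
Value of long forward = (F − K)·e^(−rT) = (27162.3071 − 28610.1) · e^(−0.0228·9/12)
= -1447.7929 × 0.98304538 = -1423.25
Short position value = −(long value) = 1423.25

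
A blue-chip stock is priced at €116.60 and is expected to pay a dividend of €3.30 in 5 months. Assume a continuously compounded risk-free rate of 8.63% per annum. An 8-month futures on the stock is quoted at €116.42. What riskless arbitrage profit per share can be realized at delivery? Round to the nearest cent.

PV(dividends) I = 3.30·e^(−0.0863·5/12) = 3.1834
Fair futures F* = (S − I)·e^(rT) = (116.60 − 3.1834)·e^0.057533 = 113.4166 × 1.059220 = 120.1331
Market €116.42 < fair 120.1331: forward underpriced → reverse cash-and-carry (short the stock, invest proceeds at r, pay the dividends, go long the forward).
Profit at T = |F_mkt − F*| = |116.42 − 120.1331| = €3.71 per share

€3.71 per share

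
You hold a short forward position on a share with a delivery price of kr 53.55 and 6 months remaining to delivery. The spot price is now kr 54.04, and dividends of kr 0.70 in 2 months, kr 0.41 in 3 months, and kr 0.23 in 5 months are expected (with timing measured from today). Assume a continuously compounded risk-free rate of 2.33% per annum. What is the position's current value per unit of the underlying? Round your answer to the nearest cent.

PV(remaining dividends) I = 0.70·e^(−0.0233·2/12) + 0.41·e^(−0.0233·3/12) + 0.23·e^(−0.0233·5/12) = 1.3327
Current forward F = (S − I)·e^(rT) = (54.04 − 1.3327)·e^(0.0233·6/12) = 52.7073 × 1.011718 = 53.3249
Value (long) = (F − K)·e^(−rT) = (53.3249 − 53.55) × 0.988418 = -0.2225
Short position value = −(long value) = kr 0.22

kr 0.22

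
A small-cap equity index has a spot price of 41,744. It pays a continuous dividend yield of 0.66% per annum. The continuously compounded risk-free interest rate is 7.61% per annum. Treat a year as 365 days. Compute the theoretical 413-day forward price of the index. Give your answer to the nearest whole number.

45,159

F = S·e^((r − q)T) = 41744 · e^((0.0761 − 0.0066) × 413/365)
= 41744 · e^0.078640 = 41744 × 1.081815
F = 45,159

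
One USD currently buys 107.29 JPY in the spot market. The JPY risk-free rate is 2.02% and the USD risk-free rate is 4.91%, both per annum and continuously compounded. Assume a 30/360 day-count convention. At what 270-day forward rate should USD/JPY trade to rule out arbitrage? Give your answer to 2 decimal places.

F = S·e^((r_JPY − r_USD)T) = 107.29 · e^((0.0202 − 0.0491) × 270/360)
= 107.29 · e^-0.021675 = 107.29 × 0.978558
F = 104.99 JPY per USD

104.99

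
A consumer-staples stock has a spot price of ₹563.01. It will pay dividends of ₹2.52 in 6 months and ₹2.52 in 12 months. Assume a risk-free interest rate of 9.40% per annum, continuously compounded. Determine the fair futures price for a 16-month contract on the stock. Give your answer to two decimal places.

PV(dividends) I = 2.52·e^(−0.0940·6/12) + 2.52·e^(−0.0940·12/12)
I = 2.4043 + 2.2939 = 4.6982
F = (S − I)·e^(rT) = (563.01 − 4.6982) · e^(0.0940·16/12)
= 558.3118 · e^0.125333 = 558.3118 × 1.133526 = ₹632.86

₹632.86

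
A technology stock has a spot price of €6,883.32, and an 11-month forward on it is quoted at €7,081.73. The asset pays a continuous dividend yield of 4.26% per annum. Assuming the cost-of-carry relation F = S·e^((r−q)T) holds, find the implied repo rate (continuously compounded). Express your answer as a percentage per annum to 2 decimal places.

7.36%

From F = S·e^((r−q)T): (r − q) = ln(F/S)/T
ln(7081.73/6883.32) = ln(1.028825) = 0.028417
(r − q) = 0.028417 / (11/12) = 0.031000
r = ln(F/S)/T + q = 0.031000 + 0.0426 = 0.073600
r = 7.36%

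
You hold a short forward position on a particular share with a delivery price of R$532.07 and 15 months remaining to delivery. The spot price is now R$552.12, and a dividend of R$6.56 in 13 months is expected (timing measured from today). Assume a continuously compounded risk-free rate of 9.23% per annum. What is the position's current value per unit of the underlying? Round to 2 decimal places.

-R$72.09

PV(remaining dividends) I = 6.56·e^(−0.0923·13/12) = 5.9358
Current forward F = (S − I)·e^(rT) = (552.12 − 5.9358)·e^(0.0923·15/12) = 546.1842 × 1.122294 = 612.9793
Value (long) = (F − K)·e^(−rT) = (612.9793 − 532.07) × 0.891032 = 72.0928
Short position value = −(long value) = -R$72.09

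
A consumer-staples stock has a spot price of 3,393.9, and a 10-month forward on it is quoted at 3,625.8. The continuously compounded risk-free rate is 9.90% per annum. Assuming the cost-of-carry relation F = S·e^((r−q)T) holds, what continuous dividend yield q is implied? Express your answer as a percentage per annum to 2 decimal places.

From F = S·e^((r−q)T): (r − q) = ln(F/S)/T
ln(3625.8/3393.9) = ln(1.068328) = 0.066095
(r − q) = 0.066095 / (10/12) = 0.079314
q = r − ln(F/S)/T = 0.0990 − 0.079314 = 0.019686
q = 1.97%

1.97%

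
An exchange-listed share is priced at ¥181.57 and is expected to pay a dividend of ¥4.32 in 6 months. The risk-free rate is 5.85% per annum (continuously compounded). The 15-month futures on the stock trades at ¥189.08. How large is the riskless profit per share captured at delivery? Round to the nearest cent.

PV(dividends) I = 4.32·e^(−0.0585·6/12) = 4.1955
Fair futures F* = (S − I)·e^(rT) = (181.57 − 4.1955)·e^0.073125 = 177.3745 × 1.075865 = 190.8310
Market ¥189.08 < fair 190.8310: forward underpriced → reverse cash-and-carry (short the stock, invest proceeds at r, pay the dividends, go long the forward).
Profit at T = |F_mkt − F*| = |189.08 − 190.8310| = ¥1.75 per share

¥1.75 per share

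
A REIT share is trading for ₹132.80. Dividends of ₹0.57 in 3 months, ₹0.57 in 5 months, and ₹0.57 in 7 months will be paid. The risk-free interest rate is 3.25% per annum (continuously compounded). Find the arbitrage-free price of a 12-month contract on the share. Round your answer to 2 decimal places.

PV(dividends) I = 0.57·e^(−0.0325·3/12) + 0.57·e^(−0.0325·5/12) + 0.57·e^(−0.0325·7/12)
I = 0.5654 + 0.5623 + 0.5593 = 1.6870
F = (S − I)·e^(rT) = (132.80 − 1.6870) · e^(0.0325·12/12)
= 131.1130 · e^0.032500 = 131.1130 × 1.033034 = ₹135.44

₹135.44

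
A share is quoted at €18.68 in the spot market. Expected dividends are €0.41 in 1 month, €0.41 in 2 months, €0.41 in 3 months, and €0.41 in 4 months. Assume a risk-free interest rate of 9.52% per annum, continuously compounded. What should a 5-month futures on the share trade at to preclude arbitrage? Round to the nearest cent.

€17.76

PV(dividends) I = 0.41·e^(−0.0952·1/12) + 0.41·e^(−0.0952·2/12) + 0.41·e^(−0.0952·3/12) + 0.41·e^(−0.0952·4/12)
I = 0.4068 + 0.4035 + 0.4004 + 0.3972 = 1.6079
F = (S − I)·e^(rT) = (18.68 − 1.6079) · e^(0.0952·5/12)
= 17.0721 · e^0.039667 = 17.0721 × 1.040464 = €17.76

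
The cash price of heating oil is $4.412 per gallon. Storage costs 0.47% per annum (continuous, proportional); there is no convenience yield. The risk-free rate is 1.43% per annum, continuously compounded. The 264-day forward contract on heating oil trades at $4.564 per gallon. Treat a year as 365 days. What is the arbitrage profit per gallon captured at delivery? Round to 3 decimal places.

Fair forward: F* = S·e^(carry·T), with carry = (r + u) = 0.0143 + 0.0047 = 0.0190
F* = 4.412 · e^(0.0190 × 264/365) = 4.412 · e^0.013742 = 4.412 × 1.013837 = $4.4730
Market $4.564 > fair $4.4730: forward overpriced → cash-and-carry (buy spot, short the forward).
At maturity, profit = |F_mkt − F*| = |4.564 − 4.4730| = $0.091 per gallon

$0.091 per gallon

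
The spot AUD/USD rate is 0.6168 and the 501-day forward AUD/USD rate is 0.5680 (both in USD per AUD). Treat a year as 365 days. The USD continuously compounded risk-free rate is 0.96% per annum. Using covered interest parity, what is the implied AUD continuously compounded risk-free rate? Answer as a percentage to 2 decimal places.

6.96%

F = S·e^((r_USD − r_AUD)T) ⇒ r_AUD = r_USD − ln(F/S)/T
ln(0.5680/0.6168) = -0.082423; /(501/365) = -0.060049
r_AUD = 0.0096 + 0.060049 = 0.069649
r_AUD = 6.96%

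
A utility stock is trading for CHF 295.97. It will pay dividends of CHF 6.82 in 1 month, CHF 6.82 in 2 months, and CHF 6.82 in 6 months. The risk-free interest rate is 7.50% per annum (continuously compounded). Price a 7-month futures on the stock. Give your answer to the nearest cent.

CHF 288.23

PV(dividends) I = 6.82·e^(−0.0750·1/12) + 6.82·e^(−0.0750·2/12) + 6.82·e^(−0.0750·6/12)
I = 6.7775 + 6.7353 + 6.5690 = 20.0818
F = (S − I)·e^(rT) = (295.97 − 20.0818) · e^(0.0750·7/12)
= 275.8882 · e^0.043750 = 275.8882 × 1.044721 = CHF 288.23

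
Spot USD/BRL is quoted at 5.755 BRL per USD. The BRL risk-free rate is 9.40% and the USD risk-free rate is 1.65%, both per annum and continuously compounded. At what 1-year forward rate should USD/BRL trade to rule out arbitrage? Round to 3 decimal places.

F = S·e^((r_BRL − r_USD)T) = 5.755 · e^((0.0940 − 0.0165) × 1)
= 5.755 · e^0.077500 = 5.755 × 1.080582
F = 6.219 BRL per USD

6.219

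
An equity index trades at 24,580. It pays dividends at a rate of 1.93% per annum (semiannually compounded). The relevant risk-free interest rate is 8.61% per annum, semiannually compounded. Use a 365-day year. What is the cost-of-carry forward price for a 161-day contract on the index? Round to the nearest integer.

F = S · (1+r/2)^(2T) / (1+q/2)^(2T)
= 24580 × 1.037884 / 1.008508 = 24580 × 1.029128
F = 25,296

25,296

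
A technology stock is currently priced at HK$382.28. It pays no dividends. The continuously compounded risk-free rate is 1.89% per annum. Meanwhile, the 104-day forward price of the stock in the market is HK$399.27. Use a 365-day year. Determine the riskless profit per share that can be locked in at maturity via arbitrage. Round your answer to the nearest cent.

HK$14.93 per share

Fair forward: F* = S·e^(carry·T), with carry = r = 0.0189
F* = 382.28 · e^(0.0189 × 104/365) = 382.28 · e^0.005385 = 382.28 × 1.005400 = HK$384.3443
Market HK$399.27 > fair HK$384.3443: forward overpriced → cash-and-carry (buy spot, short the forward).
At maturity, profit = |F_mkt − F*| = |399.27 − 384.3443| = HK$14.93 per share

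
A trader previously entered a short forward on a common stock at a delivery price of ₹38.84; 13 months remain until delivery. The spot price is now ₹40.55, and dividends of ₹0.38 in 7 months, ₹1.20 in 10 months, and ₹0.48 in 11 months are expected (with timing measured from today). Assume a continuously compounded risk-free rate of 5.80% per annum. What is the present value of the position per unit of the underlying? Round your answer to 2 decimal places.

-₹2.11

PV(remaining dividends) I = 0.38·e^(−0.0580·7/12) + 1.20·e^(−0.0580·10/12) + 0.48·e^(−0.0580·11/12) = 1.9659
Current forward F = (S − I)·e^(rT) = (40.55 − 1.9659)·e^(0.0580·13/12) = 38.5841 × 1.064849 = 41.0862
Value (long) = (F − K)·e^(−rT) = (41.0862 − 38.84) × 0.939100 = 2.1094
Short position value = −(long value) = -₹2.11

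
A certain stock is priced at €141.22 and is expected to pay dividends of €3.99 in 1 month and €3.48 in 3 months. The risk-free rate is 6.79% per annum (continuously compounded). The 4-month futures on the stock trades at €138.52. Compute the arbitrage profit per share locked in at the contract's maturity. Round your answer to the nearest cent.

€1.63 per share

PV(dividends) I = 3.99·e^(−0.0679·1/12) + 3.48·e^(−0.0679·3/12) = 7.3889
Fair futures F* = (S − I)·e^(rT) = (141.22 − 7.3889)·e^0.022633 = 133.8311 × 1.022891 = 136.8946
Market €138.52 > fair 136.8946: forward overpriced → cash-and-carry (borrow at r, buy the stock and collect the dividends, short the forward).
Profit at T = |F_mkt − F*| = |138.52 − 136.8946| = €1.63 per share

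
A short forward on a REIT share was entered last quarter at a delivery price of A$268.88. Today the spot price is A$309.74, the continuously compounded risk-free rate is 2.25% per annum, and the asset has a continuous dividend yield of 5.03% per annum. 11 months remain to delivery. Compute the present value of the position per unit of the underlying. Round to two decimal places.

Current fair forward for the remaining 11 months: F = S·e^((r − q)·T), (r − q) = 0.0225 − 0.0503 = -0.0278
F = 309.74 · e^(-0.0278 × 11/12) = 309.74 × 0.974839 = 301.9466
Value of long forward = (F − K)·e^(−rT) = (301.9466 − 268.88) · e^(−0.0225·11/12)
= 33.0666 × 0.979586 = 32.39
Short position value = −(long value) = -A$32.39

-A$32.39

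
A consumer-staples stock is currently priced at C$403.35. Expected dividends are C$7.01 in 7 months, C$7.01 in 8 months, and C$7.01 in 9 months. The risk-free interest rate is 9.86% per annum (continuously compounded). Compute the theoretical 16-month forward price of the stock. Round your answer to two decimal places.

C$437.56

PV(dividends) I = 7.01·e^(−0.0986·7/12) + 7.01·e^(−0.0986·8/12) + 7.01·e^(−0.0986·9/12)
I = 6.6182 + 6.5640 + 6.5103 = 19.6925
F = (S − I)·e^(rT) = (403.35 − 19.6925) · e^(0.0986·16/12)
= 383.6575 · e^0.131467 = 383.6575 × 1.140500 = C$437.56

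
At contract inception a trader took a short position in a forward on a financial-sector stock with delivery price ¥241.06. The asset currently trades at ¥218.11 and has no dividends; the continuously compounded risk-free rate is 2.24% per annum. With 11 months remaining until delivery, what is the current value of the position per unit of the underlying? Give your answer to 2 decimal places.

¥18.05

Current fair forward for the remaining 11 months: F = S·e^(r·T), r = 0.0224
F = 218.11 · e^(0.0224 × 11/12) = 218.11 × 1.020746 = 222.6349
Value of long forward = (F − K)·e^(−rT) = (222.6349 − 241.06) · e^(−0.0224·11/12)
= -18.4251 × 0.979676 = -18.05
Short position value = −(long value) = ¥18.05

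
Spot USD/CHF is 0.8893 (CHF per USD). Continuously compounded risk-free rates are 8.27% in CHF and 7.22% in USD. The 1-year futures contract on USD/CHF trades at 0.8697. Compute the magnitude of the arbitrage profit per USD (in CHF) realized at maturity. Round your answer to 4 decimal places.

Fair futures: F* = S·e^(carry·T), with carry = (r_CHF − r_USD) = 0.0827 − 0.0722 = 0.0105
F* = 0.8893 · e^(0.0105 × 1) = 0.8893 · e^0.010500 = 0.8893 × 1.010555 = 0.8987
Market 0.8697 < fair 0.8987: forward underpriced → reverse cash-and-carry (short spot, go long the forward).
At maturity, profit = |F_mkt − F*| = |0.8697 − 0.8987| = 0.0290 per USD (in CHF)

0.0290 per USD (in CHF)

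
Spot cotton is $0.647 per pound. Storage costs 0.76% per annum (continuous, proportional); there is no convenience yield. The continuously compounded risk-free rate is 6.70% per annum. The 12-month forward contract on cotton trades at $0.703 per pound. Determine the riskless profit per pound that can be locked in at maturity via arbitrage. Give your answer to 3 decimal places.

Fair forward: F* = S·e^(carry·T), with carry = (r + u) = 0.0670 + 0.0076 = 0.0746
F* = 0.647 · e^(0.0746 × 12/12) = 0.647 · e^0.074600 = 0.647 × 1.077453 = $0.6971
Market $0.703 > fair $0.6971: forward overpriced → cash-and-carry (buy spot, short the forward).
At maturity, profit = |F_mkt − F*| = |0.703 − 0.6971| = $0.006 per pound

$0.006 per pound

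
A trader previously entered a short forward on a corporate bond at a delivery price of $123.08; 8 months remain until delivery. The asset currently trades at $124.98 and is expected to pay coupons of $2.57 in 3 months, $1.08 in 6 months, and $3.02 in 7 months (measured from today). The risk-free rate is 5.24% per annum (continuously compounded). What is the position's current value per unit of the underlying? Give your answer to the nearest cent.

$0.39

PV(remaining coupons) I = 2.57·e^(−0.0524·3/12) + 1.08·e^(−0.0524·6/12) + 3.02·e^(−0.0524·7/12) = 6.5177
Current forward F = (S − I)·e^(rT) = (124.98 − 6.5177)·e^(0.0524·8/12) = 118.4623 × 1.035551 = 122.6738
Value (long) = (F − K)·e^(−rT) = (122.6738 − 123.08) × 0.965670 = -0.3923
Short position value = −(long value) = $0.39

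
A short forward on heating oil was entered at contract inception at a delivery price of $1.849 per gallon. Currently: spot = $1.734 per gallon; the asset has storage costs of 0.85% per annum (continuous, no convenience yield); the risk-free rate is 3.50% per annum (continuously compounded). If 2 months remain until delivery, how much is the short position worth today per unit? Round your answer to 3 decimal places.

Current fair forward for the remaining 2 months: F = S·e^((r + u)·T), (r + u) = 0.0350 + 0.0085 = 0.0435
F = 1.734 · e^(0.0435 × 2/12) = 1.734 × 1.007276 = 1.7466
Value of long forward = (F − K)·e^(−rT) = (1.7466 − 1.849) · e^(−0.0350·2/12)
= -0.1024 × 0.994184 = -0.102
Short position value = −(long value) = $0.102

$0.102 per gallon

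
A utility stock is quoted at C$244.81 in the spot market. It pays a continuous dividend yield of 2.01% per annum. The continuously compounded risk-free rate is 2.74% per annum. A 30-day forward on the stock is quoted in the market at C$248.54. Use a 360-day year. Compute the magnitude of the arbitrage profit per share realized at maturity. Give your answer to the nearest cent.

C$3.58 per share

Fair forward: F* = S·e^(carry·T), with carry = (r − q) = 0.0274 − 0.0201 = 0.0073
F* = 244.81 · e^(0.0073 × 30/360) = 244.81 · e^0.000608 = 244.81 × 1.000608 = C$244.9588
Market C$248.54 > fair C$244.9588: forward overpriced → cash-and-carry (buy spot, short the forward).
At maturity, profit = |F_mkt − F*| = |248.54 − 244.9588| = C$3.58 per share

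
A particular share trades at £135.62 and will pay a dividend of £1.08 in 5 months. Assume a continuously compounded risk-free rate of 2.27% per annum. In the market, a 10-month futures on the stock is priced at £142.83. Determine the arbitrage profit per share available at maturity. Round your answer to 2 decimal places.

£5.71 per share

PV(dividends) I = 1.08·e^(−0.0227·5/12) = 1.0698
Fair futures F* = (S − I)·e^(rT) = (135.62 − 1.0698)·e^0.018917 = 134.5502 × 1.019097 = 137.1197
Market £142.83 > fair 137.1197: forward overpriced → cash-and-carry (borrow at r, buy the stock and collect the dividends, short the forward).
Profit at T = |F_mkt − F*| = |142.83 − 137.1197| = £5.71 per share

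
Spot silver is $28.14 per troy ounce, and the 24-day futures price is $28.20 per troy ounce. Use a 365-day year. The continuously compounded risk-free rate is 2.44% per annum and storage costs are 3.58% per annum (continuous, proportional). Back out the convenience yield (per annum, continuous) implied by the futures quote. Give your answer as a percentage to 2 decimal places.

F = S·e^((r+u−y)T) ⇒ (r+u−y) = ln(F/S)/T
ln(28.20/28.14) = 0.002130; /T ⇒ 0.032394
y = r + u − ln(F/S)/T = 0.0244 + 0.0358 − 0.032394 = 0.027806
y = 2.78%

2.78%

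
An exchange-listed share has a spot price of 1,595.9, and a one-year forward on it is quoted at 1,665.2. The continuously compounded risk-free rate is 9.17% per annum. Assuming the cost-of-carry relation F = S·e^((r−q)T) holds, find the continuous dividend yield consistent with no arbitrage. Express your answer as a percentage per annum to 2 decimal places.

4.92%

From F = S·e^((r−q)T): (r − q) = ln(F/S)/T
ln(1665.2/1595.9) = ln(1.043424) = 0.042508
(r − q) = 0.042508 / (12/12) = 0.042508
q = r − ln(F/S)/T = 0.0917 − 0.042508 = 0.049192
q = 4.92%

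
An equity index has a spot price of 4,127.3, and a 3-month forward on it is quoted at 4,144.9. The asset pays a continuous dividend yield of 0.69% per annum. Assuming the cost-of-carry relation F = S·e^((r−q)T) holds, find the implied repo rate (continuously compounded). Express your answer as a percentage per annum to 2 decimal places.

From F = S·e^((r−q)T): (r − q) = ln(F/S)/T
ln(4144.9/4127.3) = ln(1.004264) = 0.004255
(r − q) = 0.004255 / (3/12) = 0.017020
r = ln(F/S)/T + q = 0.017020 + 0.0069 = 0.023920
r = 2.39%

2.39%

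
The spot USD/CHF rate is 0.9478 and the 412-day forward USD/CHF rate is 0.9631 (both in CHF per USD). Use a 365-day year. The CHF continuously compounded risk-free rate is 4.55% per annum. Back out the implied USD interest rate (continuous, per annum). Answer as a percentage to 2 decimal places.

F = S·e^((r_CHF − r_USD)T) ⇒ r_USD = r_CHF − ln(F/S)/T
ln(0.9631/0.9478) = 0.016014; /(412/365) = 0.014187
r_USD = 0.0455 − 0.014187 = 0.031313
r_USD = 3.13%

3.13%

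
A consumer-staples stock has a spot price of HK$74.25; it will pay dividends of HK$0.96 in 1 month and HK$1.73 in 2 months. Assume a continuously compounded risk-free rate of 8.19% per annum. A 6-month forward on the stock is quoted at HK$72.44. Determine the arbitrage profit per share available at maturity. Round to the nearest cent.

HK$2.14 per share

PV(dividends) I = 0.96·e^(−0.0819·1/12) + 1.73·e^(−0.0819·2/12) = 2.6600
Fair forward F* = (S − I)·e^(rT) = (74.25 − 2.6600)·e^0.040950 = 71.5900 × 1.041800 = 74.5825
Market HK$72.44 < fair 74.5825: forward underpriced → reverse cash-and-carry (short the stock, invest proceeds at r, pay the dividends, go long the forward).
Profit at T = |F_mkt − F*| = |72.44 − 74.5825| = HK$2.14 per share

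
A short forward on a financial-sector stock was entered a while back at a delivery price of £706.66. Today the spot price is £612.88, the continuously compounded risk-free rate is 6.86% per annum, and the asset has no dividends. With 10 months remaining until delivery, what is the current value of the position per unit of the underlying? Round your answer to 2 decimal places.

Current fair forward for the remaining 10 months: F = S·e^(r·T), r = 0.0686
F = 612.88 · e^(0.0686 × 10/12) = 612.88 × 1.058832 = 648.9370
Value of long forward = (F − K)·e^(−rT) = (648.9370 − 706.66) · e^(−0.0686·10/12)
= -57.7230 × 0.944437 = -54.52
Short position value = −(long value) = £54.52

£54.52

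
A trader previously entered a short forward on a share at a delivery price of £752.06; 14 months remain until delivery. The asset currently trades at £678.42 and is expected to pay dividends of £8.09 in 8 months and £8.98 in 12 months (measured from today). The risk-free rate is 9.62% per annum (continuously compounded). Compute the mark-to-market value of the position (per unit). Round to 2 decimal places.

£9.54

PV(remaining dividends) I = 8.09·e^(−0.0962·8/12) + 8.98·e^(−0.0962·12/12) = 15.7438
Current forward F = (S − I)·e^(rT) = (678.42 − 15.7438)·e^(0.0962·14/12) = 662.6762 × 1.118774 = 741.3849
Value (long) = (F − K)·e^(−rT) = (741.3849 − 752.06) × 0.893836 = -9.5418
Short position value = −(long value) = £9.54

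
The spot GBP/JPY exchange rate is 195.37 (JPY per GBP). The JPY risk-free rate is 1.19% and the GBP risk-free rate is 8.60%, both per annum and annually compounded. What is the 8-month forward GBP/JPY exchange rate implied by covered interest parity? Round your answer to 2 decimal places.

186.38

By covered interest parity, F = S · (1+r_JPY)^T / (1+r_GBP)^T
= 195.37 × 1.007918 / 1.056541 = 195.37 × 0.953979
F = 186.38 JPY per GBP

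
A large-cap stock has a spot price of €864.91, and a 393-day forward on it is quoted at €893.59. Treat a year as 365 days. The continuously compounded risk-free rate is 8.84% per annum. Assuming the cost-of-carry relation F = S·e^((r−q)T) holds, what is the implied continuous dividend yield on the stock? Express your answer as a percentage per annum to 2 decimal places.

From F = S·e^((r−q)T): (r − q) = ln(F/S)/T
ln(893.59/864.91) = ln(1.033160) = 0.032622
(r − q) = 0.032622 / (393/365) = 0.030298
q = r − ln(F/S)/T = 0.0884 − 0.030298 = 0.058102
q = 5.81%

5.81%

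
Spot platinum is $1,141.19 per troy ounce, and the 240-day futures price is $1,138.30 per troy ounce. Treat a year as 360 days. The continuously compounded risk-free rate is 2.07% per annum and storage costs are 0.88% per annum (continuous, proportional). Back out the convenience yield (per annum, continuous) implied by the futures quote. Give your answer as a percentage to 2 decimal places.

3.33%

F = S·e^((r+u−y)T) ⇒ (r+u−y) = ln(F/S)/T
ln(1138.30/1141.19) = -0.002536; /T ⇒ -0.003804
y = r + u − ln(F/S)/T = 0.0207 + 0.0088 + 0.003804 = 0.033304
y = 3.33%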